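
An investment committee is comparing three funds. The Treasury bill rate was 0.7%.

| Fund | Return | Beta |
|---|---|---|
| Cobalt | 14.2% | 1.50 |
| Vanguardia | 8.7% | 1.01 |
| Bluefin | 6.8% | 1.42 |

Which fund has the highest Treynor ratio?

Cobalt

Cobalt: Treynor = (14.2% − 0.7%) / 1.50 = 9.000
Vanguardia: Treynor = (8.7% − 0.7%) / 1.01 = 7.921
Bluefin: Treynor = (6.8% − 0.7%) / 1.42 = 4.296
Highest: Cobalt (9.000).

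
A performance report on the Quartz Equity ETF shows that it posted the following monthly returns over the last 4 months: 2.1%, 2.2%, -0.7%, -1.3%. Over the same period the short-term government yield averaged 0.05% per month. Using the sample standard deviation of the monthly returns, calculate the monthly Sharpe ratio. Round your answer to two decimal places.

0.29

Mean return r̄ = 2.30 / 4 = 0.5750%
Σ(r − r̄)² = 10.1075; sample σ = √(10.1075/3) = 1.8355%
Sharpe = (r̄ − rf) / σ = (0.5750 − 0.05) / 1.8355 = 0.5250 / 1.8355 = 0.2860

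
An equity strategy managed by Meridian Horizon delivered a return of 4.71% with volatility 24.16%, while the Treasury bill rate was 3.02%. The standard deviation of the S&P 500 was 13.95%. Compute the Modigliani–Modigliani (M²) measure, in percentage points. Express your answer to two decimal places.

4.00

Sharpe = (Rp − Rf) / σp = (4.71% − 3.02%) / 24.16% = 0.0700
M² = Rf + Sharpe × σm = 3.02% + 0.0700 × 13.95% = 3.9965%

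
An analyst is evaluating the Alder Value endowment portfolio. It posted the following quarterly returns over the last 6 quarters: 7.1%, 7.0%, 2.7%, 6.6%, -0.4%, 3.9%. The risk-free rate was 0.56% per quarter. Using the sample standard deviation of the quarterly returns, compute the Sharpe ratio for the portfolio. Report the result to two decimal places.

1.31

r̄ = (7.1 + 7 + 2.7 + 6.6 − 0.4 + 3.9) / 6 = 4.4833%
Σ(r − r̄)² = (7.1 − 4.4833)² + (7 − 4.4833)² + … = 45.0283
sample σ = √(45.0283 / 5) = √9.0057 = 3.0009%
Sharpe = (r̄ − rf) / σ = (4.4833 − 0.56) / 3.0009 = 3.9233 / 3.0009 = 1.3074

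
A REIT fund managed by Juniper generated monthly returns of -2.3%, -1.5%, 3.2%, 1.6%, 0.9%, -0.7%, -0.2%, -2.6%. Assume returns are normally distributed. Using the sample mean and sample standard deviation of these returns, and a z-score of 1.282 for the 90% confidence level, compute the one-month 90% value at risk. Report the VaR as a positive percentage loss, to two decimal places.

r̄ = (-2.3 − 1.5 + 3.2 + 1.6 + 0.9 − 0.7 − 0.2 − 2.6) / 8 = -1.60 / 8 = -0.2000%
Sample std dev = √[28.1200 / 7] = 2.0043%
VaR = −(r̄ − z·σ) = −(-0.2000 − 1.282 × 2.0043) = −(-2.7695) = 2.7695%

2.77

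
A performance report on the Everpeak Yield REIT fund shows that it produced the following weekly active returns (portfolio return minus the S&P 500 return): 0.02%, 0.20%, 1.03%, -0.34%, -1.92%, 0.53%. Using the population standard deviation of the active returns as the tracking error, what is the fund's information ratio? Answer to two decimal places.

-0.09

r̄ = (0.02 + 0.2 + 1.03 − 0.34 − 1.92 + 0.53) / 6 = -0.480 / 6 = -0.0800%
Population std dev = √[5.1458 / 6] = 0.9261%
IR = r̄ / tracking error = -0.0800 / 0.9261 = -0.0864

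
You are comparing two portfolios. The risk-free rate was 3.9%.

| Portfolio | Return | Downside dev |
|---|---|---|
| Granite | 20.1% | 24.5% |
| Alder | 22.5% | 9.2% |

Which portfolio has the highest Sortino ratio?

Alder

Granite: Sortino ratio = (20.1% − 3.9%) / 24.5% = 0.661
Alder: Sortino ratio = (22.5% − 3.9%) / 9.2% = 2.022
Highest: Alder (2.022).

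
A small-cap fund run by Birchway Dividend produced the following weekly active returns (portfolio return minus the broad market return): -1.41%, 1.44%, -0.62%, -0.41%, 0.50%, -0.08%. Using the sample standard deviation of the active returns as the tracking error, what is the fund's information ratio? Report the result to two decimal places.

-0.10

r̄ = (-1.41 + 1.44 − 0.62 − 0.41 + 0.5 − 0.08) / 6 = -0.580 / 6 = -0.0967%
Σ(r − r̄)² = (-1.41 − (-0.0967))² + (1.44 − (-0.0967))² + (-0.62 − (-0.0967))² + … = 4.8145
σ = √[4.8145 / 5] = 0.9813%
IR = r̄ / tracking error = -0.0967 / 0.9813 = -0.0985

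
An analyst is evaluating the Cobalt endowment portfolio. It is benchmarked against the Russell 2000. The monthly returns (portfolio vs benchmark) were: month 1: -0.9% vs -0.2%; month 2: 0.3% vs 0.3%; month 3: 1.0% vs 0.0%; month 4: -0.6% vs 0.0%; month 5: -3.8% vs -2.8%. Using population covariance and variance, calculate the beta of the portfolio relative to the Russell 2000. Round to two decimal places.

r̄p = -0.8000%,  r̄m = -0.5400%
Cov = Σ(rp − r̄p)(rm − r̄m) / 5 = 1.7500
Var(rm) = Σ(rm − r̄m)² / 5 = 1.3024
β = Cov / Var = 1.7500 / 1.3024 = 1.3437

1.34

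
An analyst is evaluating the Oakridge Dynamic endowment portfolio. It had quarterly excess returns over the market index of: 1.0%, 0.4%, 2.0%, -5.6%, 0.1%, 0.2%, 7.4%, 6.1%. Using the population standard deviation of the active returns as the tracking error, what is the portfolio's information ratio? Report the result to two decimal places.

0.39

μ = (1 + 0.4 + 2 − 5.6 + 0.1 + 0.2 + 7.4 + 6.1) / 8 = 11.60 / 8 = 1.4500%
Population σ = √[Σ(r − μ)² / 8] = √[111.7200 / 8] = √13.9650 = 3.7370%
IR = μ / tracking error = 1.4500 / 3.7370 = 0.3880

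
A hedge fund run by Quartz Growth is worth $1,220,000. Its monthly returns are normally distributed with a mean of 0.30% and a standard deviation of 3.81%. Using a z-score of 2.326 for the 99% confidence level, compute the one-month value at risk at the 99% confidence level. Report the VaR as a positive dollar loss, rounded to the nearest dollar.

$104,457

Return at the 99% tail: μ − z·σ = 0.30% − 2.326 × 3.81% = 0.3 − 8.86206 = -8.56206%
VaR = −(-8.56206%) × $1,220,000 = 8.56206% × $1,220,000 = $104,457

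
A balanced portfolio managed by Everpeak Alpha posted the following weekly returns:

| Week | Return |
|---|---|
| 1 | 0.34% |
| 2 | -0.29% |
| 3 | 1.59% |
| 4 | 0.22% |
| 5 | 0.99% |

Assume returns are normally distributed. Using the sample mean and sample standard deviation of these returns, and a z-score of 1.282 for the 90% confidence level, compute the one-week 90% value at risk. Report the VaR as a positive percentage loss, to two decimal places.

r̄ = (0.34 − 0.29 + 1.59 + 0.22 + 0.99) / 5 = 2.850 / 5 = 0.5700%
Sample std dev = √[2.1318 / 4] = 0.7300%
VaR = −(r̄ − z·σ) = −(0.5700 − 1.282 × 0.7300) = −(-0.3659) = 0.3659%

0.37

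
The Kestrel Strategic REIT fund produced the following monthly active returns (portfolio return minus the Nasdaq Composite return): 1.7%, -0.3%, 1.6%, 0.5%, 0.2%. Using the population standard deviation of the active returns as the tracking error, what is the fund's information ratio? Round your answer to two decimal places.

r̄ = (1.7 − 0.3 + 1.6 + 0.5 + 0.2) / 5 = 3.70 / 5 = 0.7400%
Population σ = √[Σ(r − r̄)² / 5] = √[3.0920 / 5] = √0.6184 = 0.7864%
IR = r̄ / tracking error = 0.7400 / 0.7864 = 0.9410

0.94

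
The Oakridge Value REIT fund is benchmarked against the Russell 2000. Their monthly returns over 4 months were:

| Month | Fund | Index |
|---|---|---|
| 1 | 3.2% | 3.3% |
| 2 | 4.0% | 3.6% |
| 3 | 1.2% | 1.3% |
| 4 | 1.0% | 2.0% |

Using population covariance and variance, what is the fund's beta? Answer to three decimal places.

r̄p = 2.3500%,  r̄m = 2.5500%
Cov = Σ(rp − r̄p)(rm − r̄m) / 4 = 1.1375
Var(rm) = Σ(rm − r̄m)² / 4 = 0.8825
β = Cov / Var = 1.1375 / 0.8825 = 1.2890

1.289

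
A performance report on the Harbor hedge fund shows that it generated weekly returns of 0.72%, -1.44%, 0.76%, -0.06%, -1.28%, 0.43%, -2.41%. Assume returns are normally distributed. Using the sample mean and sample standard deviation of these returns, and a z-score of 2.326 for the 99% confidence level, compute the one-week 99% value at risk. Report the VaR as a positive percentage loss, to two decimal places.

3.36

r̄ = (0.72 − 1.44 + 0.76 − 0.06 − 1.28 + 0.43 − 2.41) / 7 = -3.280 / 7 = -0.4686%
Sample std dev = √[9.2677 / 6] = 1.2428%
VaR = −(r̄ − z·σ) = −(-0.4686 − 2.326 × 1.2428) = −(-3.3594) = 3.3594%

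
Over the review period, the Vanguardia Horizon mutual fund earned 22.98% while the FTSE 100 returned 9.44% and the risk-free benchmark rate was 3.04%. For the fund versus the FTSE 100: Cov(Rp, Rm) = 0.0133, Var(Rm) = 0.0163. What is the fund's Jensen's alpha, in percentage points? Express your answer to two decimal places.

14.72

β = Cov / Var = 0.0133 / 0.0163 = 0.8160
E[R] = Rf + β(Rm − Rf) = 3.04% + 0.8160 × (9.44% − 3.04%) = 8.2624%
α = Rp − E[R] = 22.98% − 8.2624% = 14.7176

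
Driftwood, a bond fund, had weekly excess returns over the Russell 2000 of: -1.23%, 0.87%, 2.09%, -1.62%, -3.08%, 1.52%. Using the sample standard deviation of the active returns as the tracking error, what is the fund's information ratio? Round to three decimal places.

-0.119

μ = (-1.23 + 0.87 + 2.09 − 1.62 − 3.08 + 1.52) / 6 = -0.2417%
Σ(r − μ)² = (-1.23 − (-0.2417))² + (0.87 − (-0.2417))² + … = 20.7087
sample σ = √(20.7087 / 5) = √4.1417 = 2.0351%
IR = μ / tracking error = -0.2417 / 2.0351 = -0.1188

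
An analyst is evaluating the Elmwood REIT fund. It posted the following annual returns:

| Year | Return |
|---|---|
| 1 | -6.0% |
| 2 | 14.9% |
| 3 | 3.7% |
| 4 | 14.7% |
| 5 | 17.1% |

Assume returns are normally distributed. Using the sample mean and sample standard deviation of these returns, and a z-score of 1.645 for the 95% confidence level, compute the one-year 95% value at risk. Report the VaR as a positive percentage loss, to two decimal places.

r̄ = (-6 + 14.9 + 3.7 + 14.7 + 17.1) / 5 = 8.8800%
Σ(r − r̄)² = (-6 − 8.8800)² + (14.9 − 8.8800)² + … = 385.9280
σ = √[385.9280 / 4] = 9.8225%
VaR = −(r̄ − z·σ) = −(8.8800 − 1.645 × 9.8225) = −(-7.2780) = 7.2780%

7.28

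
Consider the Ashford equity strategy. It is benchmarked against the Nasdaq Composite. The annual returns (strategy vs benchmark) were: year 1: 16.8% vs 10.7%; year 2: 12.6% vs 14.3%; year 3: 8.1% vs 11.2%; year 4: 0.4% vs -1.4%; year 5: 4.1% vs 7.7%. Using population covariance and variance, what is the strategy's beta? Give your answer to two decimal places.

r̄p = 8.4000%,  r̄m = 8.5000%
Cov = Σ(rp − r̄p)(rm − r̄m) / 5 = 24.9340
Var(rm) = Σ(rm − r̄m)² / 5 = 28.8840
β = Cov / Var = 24.9340 / 28.8840 = 0.8632

0.86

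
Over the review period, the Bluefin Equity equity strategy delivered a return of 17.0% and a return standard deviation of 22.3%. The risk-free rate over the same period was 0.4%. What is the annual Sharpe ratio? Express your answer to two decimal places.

0.74

Sharpe = (Rp − Rf) / σp = (17.0% − 0.4%) / 22.3% = 16.60% / 22.3% = 0.7444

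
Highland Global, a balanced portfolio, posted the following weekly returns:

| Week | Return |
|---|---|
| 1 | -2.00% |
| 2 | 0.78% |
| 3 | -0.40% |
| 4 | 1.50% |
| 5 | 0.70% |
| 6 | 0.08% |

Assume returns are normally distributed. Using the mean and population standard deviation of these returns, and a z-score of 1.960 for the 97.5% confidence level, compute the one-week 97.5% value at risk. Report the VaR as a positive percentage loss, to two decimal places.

2.07

Mean return r̄ = 0.660 / 6 = 0.1100%
Population σ = √[Σ(r − r̄)² / 6] = √[7.4422 / 6] = √1.2404 = 1.1137%
VaR = −(r̄ − z·σ) = −(0.1100 − 1.960 × 1.1137) = −(-2.0729) = 2.0729%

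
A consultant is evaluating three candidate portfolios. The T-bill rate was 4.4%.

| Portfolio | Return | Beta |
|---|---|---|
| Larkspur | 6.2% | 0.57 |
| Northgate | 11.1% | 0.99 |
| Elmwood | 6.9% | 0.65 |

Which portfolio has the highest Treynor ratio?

Northgate

Larkspur: Treynor = (6.2% − 4.4%) / 0.57 = 3.158
Northgate: Treynor = (11.1% − 4.4%) / 0.99 = 6.768
Elmwood: Treynor = (6.9% − 4.4%) / 0.65 = 3.846
Highest: Northgate (6.768).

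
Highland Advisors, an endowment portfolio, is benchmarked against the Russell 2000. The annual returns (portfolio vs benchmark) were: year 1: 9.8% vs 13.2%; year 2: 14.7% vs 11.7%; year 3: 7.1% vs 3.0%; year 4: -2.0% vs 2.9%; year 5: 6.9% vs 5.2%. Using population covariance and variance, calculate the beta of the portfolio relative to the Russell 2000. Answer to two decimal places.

0.93

r̄p = 7.3000%,  r̄m = 7.2000%
Cov = Σ(rp − r̄p)(rm − r̄m) / 5 = 17.9860
Var(rm) = Σ(rm − r̄m)² / 5 = 19.2760
β = Cov / Var = 17.9860 / 19.2760 = 0.9331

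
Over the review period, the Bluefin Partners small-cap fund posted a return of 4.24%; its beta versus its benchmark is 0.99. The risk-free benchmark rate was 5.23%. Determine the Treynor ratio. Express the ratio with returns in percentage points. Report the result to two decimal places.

-1.00

Treynor = (Rp − Rf) / β = (4.24% − 5.23%) / 0.99 = -0.99 / 0.99 = -1.0000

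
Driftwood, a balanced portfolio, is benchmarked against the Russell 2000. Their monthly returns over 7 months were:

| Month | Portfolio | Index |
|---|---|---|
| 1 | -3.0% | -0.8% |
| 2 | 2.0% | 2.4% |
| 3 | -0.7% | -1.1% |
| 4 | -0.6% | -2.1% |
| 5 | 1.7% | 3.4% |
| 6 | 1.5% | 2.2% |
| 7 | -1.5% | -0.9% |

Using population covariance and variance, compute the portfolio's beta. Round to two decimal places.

0.72

r̄p = -0.0857%,  r̄m = 0.4429%
Cov = Σ(rp − r̄p)(rm − r̄m) / 7 = 2.8465
Var(rm) = Σ(rm − r̄m)² / 7 = 3.9796
β = Cov / Var = 2.8465 / 3.9796 = 0.7153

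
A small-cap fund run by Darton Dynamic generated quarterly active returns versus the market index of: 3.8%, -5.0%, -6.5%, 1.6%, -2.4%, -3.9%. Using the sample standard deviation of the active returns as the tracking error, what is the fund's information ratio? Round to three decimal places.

Mean return r̄ = -12.40 / 6 = -2.0667%
Σ(r − r̄)² = (3.8 − (-2.0667))² + (-5 − (-2.0667))² + … = 79.5933
sample σ = √(79.5933 / 5) = √15.9187 = 3.9898%
IR = r̄ / tracking error = -2.0667 / 3.9898 = -0.5180

-0.518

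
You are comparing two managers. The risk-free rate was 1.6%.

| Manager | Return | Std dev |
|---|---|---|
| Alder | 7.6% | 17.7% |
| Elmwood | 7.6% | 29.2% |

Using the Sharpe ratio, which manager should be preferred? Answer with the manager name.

Alder

Alder: Sharpe ratio = (7.6% − 1.6%) / 17.7% = 0.339
Elmwood: Sharpe ratio = (7.6% − 1.6%) / 29.2% = 0.205
Highest: Alder (0.339).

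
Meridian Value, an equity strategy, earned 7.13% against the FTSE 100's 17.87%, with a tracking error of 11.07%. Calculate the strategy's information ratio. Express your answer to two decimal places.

-0.97

IR = (Rp − Rb) / TE = (7.13% − 17.87%) / 11.07% = -10.74% / 11.07% = -0.9702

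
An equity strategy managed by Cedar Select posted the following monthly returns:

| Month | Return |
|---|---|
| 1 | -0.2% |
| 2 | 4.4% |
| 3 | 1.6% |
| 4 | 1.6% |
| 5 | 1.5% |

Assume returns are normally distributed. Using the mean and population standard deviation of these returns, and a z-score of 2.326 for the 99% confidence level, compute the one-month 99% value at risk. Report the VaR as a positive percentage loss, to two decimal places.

μ = (-0.2 + 4.4 + 1.6 + 1.6 + 1.5) / 5 = 1.7800%
Σ(r − μ)² = 10.9280; population σ = √(10.9280/5) = 1.4784%
VaR = −(μ − z·σ) = −(1.7800 − 2.326 × 1.4784) = −(-1.6588) = 1.6588%

1.66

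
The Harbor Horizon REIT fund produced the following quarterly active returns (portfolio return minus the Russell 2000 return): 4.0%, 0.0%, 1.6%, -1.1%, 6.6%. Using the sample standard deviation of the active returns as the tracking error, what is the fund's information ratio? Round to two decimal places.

0.71

r̄ = (4 + 0 + 1.6 − 1.1 + 6.6) / 5 = 2.2200%
Σ(r − r̄)² = (4 − 2.2200)² + (0 − 2.2200)² + (1.6 − 2.2200)² + … = 38.6880
σ = √[38.6880 / 4] = 3.1100%
IR = r̄ / tracking error = 2.2200 / 3.1100 = 0.7138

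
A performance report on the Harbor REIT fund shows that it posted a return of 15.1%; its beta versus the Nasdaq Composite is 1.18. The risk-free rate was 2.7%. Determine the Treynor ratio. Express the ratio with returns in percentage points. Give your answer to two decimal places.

10.51

Treynor = (Rp − Rf) / β = (15.1% − 2.7%) / 1.18 = 12.40 / 1.18 = 10.5085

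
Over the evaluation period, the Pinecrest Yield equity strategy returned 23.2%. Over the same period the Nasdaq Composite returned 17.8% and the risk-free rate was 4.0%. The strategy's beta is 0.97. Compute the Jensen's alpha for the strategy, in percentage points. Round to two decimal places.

CAPM expected return = Rf + β(Rm − Rf) = 4.0% + 0.97 × (17.8% − 4.0%) = 4 + 0.97 × 13.80 = 17.3860%
Jensen's α = Rp − E[R] = 23.2% − 17.3860% = 5.8140

5.81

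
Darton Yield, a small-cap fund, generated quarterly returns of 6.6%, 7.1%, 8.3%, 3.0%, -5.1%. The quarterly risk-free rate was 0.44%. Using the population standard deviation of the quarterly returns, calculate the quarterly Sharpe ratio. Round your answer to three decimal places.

0.727

r̄ = (6.6 + 7.1 + 8.3 + 3 − 5.1) / 5 = 3.9800%
Σ(r − r̄)² = 118.6680; population σ = √(118.6680/5) = 4.8717%
Sharpe = (r̄ − rf) / σ = (3.9800 − 0.44) / 4.8717 = 3.5400 / 4.8717 = 0.7266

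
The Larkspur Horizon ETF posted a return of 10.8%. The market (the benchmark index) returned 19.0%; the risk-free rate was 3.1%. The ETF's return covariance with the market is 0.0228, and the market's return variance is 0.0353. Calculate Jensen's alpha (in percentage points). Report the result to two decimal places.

β = Cov / Var = 0.0228 / 0.0353 = 0.6459
E[R] = Rf + β(Rm − Rf) = 3.1% + 0.6459 × (19.0% − 3.1%) = 13.3698%
α = Rp − E[R] = 10.8% − 13.3698% = -2.5698

-2.57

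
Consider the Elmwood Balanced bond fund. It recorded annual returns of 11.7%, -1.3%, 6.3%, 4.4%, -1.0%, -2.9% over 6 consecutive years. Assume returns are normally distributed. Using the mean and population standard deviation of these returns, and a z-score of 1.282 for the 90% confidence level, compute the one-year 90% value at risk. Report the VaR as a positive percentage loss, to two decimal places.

3.71

r̄ = (11.7 − 1.3 + 6.3 + 4.4 − 1 − 2.9) / 6 = 17.20 / 6 = 2.8667%
Σ(r − r̄)² = 157.7333; population σ = √(157.7333/6) = 5.1273%
VaR = −(r̄ − z·σ) = −(2.8667 − 1.282 × 5.1273) = −(-3.7065) = 3.7065%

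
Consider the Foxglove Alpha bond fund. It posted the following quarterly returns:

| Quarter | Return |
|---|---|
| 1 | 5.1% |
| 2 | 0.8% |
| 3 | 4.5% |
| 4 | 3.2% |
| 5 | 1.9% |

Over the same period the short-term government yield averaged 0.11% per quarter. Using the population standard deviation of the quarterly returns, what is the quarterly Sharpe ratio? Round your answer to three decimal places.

r̄ = (5.1 + 0.8 + 4.5 + 3.2 + 1.9) / 5 = 3.1000%
Population std dev = √[12.7000 / 5] = 1.5937%
Sharpe = (r̄ − rf) / σ = (3.1000 − 0.11) / 1.5937 = 2.9900 / 1.5937 = 1.8761

1.876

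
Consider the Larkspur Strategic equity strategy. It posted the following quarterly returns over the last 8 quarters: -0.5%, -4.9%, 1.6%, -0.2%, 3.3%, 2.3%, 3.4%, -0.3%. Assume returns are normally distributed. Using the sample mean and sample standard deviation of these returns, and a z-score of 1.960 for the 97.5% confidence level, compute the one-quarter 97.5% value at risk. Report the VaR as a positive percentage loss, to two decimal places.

4.75

μ = (-0.5 − 4.9 + 1.6 − 0.2 + 3.3 + 2.3 + 3.4 − 0.3) / 8 = 0.5875%
Σ(r − μ)² = 51.9288; sample σ = √(51.9288/7) = 2.7237%
VaR = −(μ − z·σ) = −(0.5875 − 1.960 × 2.7237) = −(-4.7510) = 4.7510%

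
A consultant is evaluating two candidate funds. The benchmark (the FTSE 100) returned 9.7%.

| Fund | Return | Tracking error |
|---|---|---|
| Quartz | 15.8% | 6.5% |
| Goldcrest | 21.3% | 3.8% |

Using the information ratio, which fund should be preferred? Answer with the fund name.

Goldcrest

Quartz: IR = (15.8% − 9.7%) / 6.5% = 0.938
Goldcrest: IR = (21.3% − 9.7%) / 3.8% = 3.053
Highest: Goldcrest (3.053).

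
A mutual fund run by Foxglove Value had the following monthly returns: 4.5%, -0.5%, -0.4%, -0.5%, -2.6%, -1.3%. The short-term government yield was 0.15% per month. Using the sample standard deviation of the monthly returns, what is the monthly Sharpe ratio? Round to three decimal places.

Mean return r̄ = -0.80 / 6 = -0.1333%
Σ(r − r̄)² = (4.5 − (-0.1333))² + (-0.5 − (-0.1333))² + … = 29.2533
σ = √[29.2533 / 5] = 2.4188%
Sharpe = (r̄ − rf) / σ = (-0.1333 − 0.15) / 2.4188 = -0.2833 / 2.4188 = -0.1171

-0.117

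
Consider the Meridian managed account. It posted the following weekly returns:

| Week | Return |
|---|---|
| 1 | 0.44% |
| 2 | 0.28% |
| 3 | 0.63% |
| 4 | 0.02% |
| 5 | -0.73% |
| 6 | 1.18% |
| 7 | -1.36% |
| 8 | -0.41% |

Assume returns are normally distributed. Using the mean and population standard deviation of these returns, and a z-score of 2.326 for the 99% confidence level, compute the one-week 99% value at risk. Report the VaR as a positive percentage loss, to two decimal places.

r̄ = (0.44 + 0.28 + 0.63 + 0.02 − 0.73 + 1.18 − 1.36 − 0.41) / 8 = 0.050 / 8 = 0.0063%
Σ(r − r̄)² = 4.6120; population σ = √(4.6120/8) = 0.7593%
VaR = −(r̄ − z·σ) = −(0.0063 − 2.326 × 0.7593) = −(-1.7598) = 1.7598%

1.76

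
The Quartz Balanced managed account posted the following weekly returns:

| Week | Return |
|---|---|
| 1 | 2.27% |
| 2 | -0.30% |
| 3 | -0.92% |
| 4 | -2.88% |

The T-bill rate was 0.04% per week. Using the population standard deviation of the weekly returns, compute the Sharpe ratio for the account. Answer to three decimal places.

-0.270

Mean return r̄ = -1.830 / 4 = -0.4575%
Σ(r − r̄)² = 13.5465; population σ = √(13.5465/4) = 1.8403%
Sharpe = (r̄ − rf) / σ = (-0.4575 − 0.04) / 1.8403 = -0.4975 / 1.8403 = -0.2703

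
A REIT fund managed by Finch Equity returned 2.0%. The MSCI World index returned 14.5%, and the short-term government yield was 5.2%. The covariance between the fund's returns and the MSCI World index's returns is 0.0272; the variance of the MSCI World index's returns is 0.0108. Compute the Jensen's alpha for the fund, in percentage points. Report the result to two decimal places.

-26.62

β = Cov / Var = 0.0272 / 0.0108 = 2.5185
E[R] = Rf + β(Rm − Rf) = 5.2% + 2.5185 × (14.5% − 5.2%) = 28.6221%
α = Rp − E[R] = 2.0% − 28.6221% = -26.6221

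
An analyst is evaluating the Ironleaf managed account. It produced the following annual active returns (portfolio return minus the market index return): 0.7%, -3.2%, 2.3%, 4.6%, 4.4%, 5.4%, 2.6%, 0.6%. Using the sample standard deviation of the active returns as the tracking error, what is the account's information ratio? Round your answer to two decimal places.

r̄ = (0.7 − 3.2 + 2.3 + 4.6 + 4.4 + 5.4 + 2.6 + 0.6) / 8 = 2.1750%
Sample std dev = √[54.9750 / 7] = 2.8024%
IR = r̄ / tracking error = 2.1750 / 2.8024 = 0.7761

0.78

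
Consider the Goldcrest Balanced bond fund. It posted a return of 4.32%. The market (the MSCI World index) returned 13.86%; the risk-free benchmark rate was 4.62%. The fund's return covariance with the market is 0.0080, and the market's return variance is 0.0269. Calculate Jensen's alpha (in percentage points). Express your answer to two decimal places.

β = Cov / Var = 0.0080 / 0.0269 = 0.2974
E[R] = Rf + β(Rm − Rf) = 4.62% + 0.2974 × (13.86% − 4.62%) = 7.3680%
α = Rp − E[R] = 4.32% − 7.3680% = -3.0480

-3.05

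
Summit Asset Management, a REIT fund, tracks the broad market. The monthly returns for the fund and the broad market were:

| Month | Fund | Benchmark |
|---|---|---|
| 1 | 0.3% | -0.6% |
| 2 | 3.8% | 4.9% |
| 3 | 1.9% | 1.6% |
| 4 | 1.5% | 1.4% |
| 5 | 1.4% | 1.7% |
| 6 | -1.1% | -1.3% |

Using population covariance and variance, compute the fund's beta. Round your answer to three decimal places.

0.737

r̄p = 1.3000%,  r̄m = 1.2833%
Cov = Σ(rp − r̄p)(rm − r̄m) / 6 = 2.8967
Var(rm) = Σ(rm − r̄m)² / 6 = 3.9314
β = Cov / Var = 2.8967 / 3.9314 = 0.7368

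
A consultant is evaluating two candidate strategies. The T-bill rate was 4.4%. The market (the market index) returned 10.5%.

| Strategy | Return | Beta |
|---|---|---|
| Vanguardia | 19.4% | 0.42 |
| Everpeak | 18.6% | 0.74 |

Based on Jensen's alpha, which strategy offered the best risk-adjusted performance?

Vanguardia: α = 19.4% − [4.4% + 0.42 × (10.5% − 4.4%)] = 12.438
Everpeak: α = 18.6% − [4.4% + 0.74 × (10.5% − 4.4%)] = 9.686
Highest: Vanguardia (12.438).

Vanguardia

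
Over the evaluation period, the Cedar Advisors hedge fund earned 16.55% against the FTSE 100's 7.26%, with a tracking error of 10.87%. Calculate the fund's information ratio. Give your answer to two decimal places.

IR = (Rp − Rb) / TE = (16.55% − 7.26%) / 10.87% = 9.29% / 10.87% = 0.8546

0.85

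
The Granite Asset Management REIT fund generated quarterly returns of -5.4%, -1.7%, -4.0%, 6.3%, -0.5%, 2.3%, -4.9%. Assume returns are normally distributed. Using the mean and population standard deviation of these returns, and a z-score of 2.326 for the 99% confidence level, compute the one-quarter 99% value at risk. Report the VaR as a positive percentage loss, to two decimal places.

10.28

Mean return r̄ = -7.90 / 7 = -1.1286%
Σ(r − r̄)² = (-5.4 − (-1.1286))² + (-1.7 − (-1.1286))² + … = 108.3743
population σ = √(108.3743 / 7) = √15.4820 = 3.9347%
VaR = −(r̄ − z·σ) = −(-1.1286 − 2.326 × 3.9347) = −(-10.2807) = 10.2807%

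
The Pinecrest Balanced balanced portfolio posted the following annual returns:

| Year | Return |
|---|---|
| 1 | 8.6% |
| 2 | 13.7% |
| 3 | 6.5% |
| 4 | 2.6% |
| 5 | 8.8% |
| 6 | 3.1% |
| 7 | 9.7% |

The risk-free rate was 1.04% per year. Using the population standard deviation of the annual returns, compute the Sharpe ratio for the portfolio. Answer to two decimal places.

1.82

Mean return r̄ = 53.00 / 7 = 7.5714%
Σ(r − r̄)² = (8.6 − 7.5714)² + (13.7 − 7.5714)² + … = 90.5143
σ = √[90.5143 / 7] = 3.5959%
Sharpe = (r̄ − rf) / σ = (7.5714 − 1.04) / 3.5959 = 6.5314 / 3.5959 = 1.8163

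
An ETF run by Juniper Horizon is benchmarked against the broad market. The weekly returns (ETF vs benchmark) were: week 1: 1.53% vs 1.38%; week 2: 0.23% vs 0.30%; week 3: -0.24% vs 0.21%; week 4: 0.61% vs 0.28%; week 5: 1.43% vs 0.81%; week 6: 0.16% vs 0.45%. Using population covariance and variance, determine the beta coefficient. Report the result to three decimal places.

1.384

r̄p = 0.6200%,  r̄m = 0.5717%
Cov = Σ(rp − r̄p)(rm − r̄m) / 6 = 0.2341
Var(rm) = Σ(rm − r̄m)² / 6 = 0.1691
β = Cov / Var = 0.2341 / 0.1691 = 1.3844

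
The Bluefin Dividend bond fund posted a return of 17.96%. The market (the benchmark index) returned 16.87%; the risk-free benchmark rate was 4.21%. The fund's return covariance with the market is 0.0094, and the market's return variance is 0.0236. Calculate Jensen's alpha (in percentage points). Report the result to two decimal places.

8.71

β = Cov / Var = 0.0094 / 0.0236 = 0.3983
E[R] = Rf + β(Rm − Rf) = 4.21% + 0.3983 × (16.87% − 4.21%) = 9.2525%
α = Rp − E[R] = 17.96% − 9.2525% = 8.7075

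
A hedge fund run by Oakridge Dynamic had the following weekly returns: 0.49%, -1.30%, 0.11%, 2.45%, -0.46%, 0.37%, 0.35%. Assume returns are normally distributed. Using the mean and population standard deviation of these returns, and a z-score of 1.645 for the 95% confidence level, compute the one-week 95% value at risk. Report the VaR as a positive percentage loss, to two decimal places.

1.45

r̄ = (0.49 − 1.3 + 0.11 + 2.45 − 0.46 + 0.37 + 0.35) / 7 = 2.010 / 7 = 0.2871%
Population std dev = √[7.8385 / 7] = 1.0582%
VaR = −(r̄ − z·σ) = −(0.2871 − 1.645 × 1.0582) = −(-1.4536) = 1.4536%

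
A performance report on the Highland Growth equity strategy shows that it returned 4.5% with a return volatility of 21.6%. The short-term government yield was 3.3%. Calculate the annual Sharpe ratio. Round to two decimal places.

Sharpe = (Rp − Rf) / σp = (4.5% − 3.3%) / 21.6% = 1.20% / 21.6% = 0.0556

0.06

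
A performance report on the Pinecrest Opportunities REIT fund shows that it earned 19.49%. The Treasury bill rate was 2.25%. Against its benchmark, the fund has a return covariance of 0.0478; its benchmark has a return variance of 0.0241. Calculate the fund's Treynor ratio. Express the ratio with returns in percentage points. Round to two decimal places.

8.69

β = Cov / Var = 0.0478 / 0.0241 = 1.9834
Treynor = (Rp − Rf) / β = (19.49% − 2.25%) / 1.9834 = 17.24 / 1.9834 = 8.6921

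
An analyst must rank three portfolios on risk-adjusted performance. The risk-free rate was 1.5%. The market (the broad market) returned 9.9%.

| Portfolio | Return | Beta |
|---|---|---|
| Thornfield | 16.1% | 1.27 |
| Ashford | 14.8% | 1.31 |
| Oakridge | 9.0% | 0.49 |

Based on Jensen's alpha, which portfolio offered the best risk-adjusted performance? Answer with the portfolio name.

Thornfield: α = 16.1% − [1.5% + 1.27 × (9.9% − 1.5%)] = 3.932
Ashford: α = 14.8% − [1.5% + 1.31 × (9.9% − 1.5%)] = 2.296
Oakridge: α = 9.0% − [1.5% + 0.49 × (9.9% − 1.5%)] = 3.384
Highest: Thornfield (3.932).

Thornfield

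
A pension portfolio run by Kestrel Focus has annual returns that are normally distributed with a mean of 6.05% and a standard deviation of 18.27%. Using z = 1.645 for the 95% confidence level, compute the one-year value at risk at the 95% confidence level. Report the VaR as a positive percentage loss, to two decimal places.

24.00

VaR (as % loss) = −(μ − z·σ) = −(6.05% − 1.645 × 18.27%) = −(-24.00415%) = 24.00415%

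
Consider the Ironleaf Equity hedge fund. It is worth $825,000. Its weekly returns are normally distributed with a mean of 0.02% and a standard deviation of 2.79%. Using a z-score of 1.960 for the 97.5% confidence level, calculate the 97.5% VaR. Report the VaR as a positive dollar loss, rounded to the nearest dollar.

$44,949

Return at the 97.5% tail: μ − z·σ = 0.02% − 1.960 × 2.79% = 0.02 − 5.4684 = -5.4484%
VaR = −(-5.4484%) × $825,000 = 5.4484% × $825,000 = $44,949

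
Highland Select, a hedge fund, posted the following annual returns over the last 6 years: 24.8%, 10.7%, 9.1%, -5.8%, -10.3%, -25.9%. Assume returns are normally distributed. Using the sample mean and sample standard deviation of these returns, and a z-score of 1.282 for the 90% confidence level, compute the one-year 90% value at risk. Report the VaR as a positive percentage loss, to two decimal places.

μ = (24.8 + 10.7 + 9.1 − 5.8 − 10.3 − 25.9) / 6 = 2.60 / 6 = 0.4333%
Σ(r − μ)² = 1621.7533; sample σ = √(1621.7533/5) = 18.0097%
VaR = −(μ − z·σ) = −(0.4333 − 1.282 × 18.0097) = −(-22.6551) = 22.6551%

22.66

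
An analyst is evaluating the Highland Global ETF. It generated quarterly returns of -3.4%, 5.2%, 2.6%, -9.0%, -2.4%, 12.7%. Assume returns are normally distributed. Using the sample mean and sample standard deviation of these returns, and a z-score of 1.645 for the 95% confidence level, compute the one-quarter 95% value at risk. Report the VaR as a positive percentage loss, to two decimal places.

11.53

μ = (-3.4 + 5.2 + 2.6 − 9 − 2.4 + 12.7) / 6 = 5.70 / 6 = 0.9500%
Sample σ = √[Σ(r − μ)² / 5] = √[287.9950 / 5] = √57.5990 = 7.5894%
VaR = −(μ − z·σ) = −(0.9500 − 1.645 × 7.5894) = −(-11.5346) = 11.5346%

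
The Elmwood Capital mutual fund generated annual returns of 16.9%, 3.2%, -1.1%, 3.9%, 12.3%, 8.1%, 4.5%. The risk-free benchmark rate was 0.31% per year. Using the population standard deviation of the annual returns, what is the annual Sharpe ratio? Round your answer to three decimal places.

μ = (16.9 + 3.2 − 1.1 + 3.9 + 12.3 + 8.1 + 4.5) / 7 = 6.8286%
Population std dev = √[223.0143 / 7] = 5.6444%
Sharpe = (μ − rf) / σ = (6.8286 − 0.31) / 5.6444 = 6.5186 / 5.6444 = 1.1549

1.155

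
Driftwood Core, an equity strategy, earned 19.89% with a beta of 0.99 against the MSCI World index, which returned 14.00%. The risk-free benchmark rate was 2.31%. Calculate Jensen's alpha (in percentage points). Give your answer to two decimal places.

6.01

CAPM expected return = Rf + β(Rm − Rf) = 2.31% + 0.99 × (14.00% − 2.31%) = 2.31 + 0.99 × 11.69 = 13.8831%
Jensen's α = Rp − E[R] = 19.89% − 13.8831% = 6.0069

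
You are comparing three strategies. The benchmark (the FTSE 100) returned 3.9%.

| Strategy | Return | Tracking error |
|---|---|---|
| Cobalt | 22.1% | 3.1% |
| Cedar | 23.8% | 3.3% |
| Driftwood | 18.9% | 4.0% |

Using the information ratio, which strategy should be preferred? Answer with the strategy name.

Cedar

Cobalt: IR = (22.1% − 3.9%) / 3.1% = 5.871
Cedar: IR = (23.8% − 3.9%) / 3.3% = 6.030
Driftwood: IR = (18.9% − 3.9%) / 4.0% = 3.750
Highest: Cedar (6.030).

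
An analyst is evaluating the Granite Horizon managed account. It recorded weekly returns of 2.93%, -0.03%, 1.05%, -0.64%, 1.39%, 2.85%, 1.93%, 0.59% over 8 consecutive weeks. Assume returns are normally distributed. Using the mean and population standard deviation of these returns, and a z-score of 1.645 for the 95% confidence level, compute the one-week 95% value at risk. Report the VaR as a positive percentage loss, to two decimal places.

Mean return r̄ = 10.070 / 8 = 1.2588%
Σ(r − r̄)² = (2.93 − 1.2588)² + (-0.03 − 1.2588)² + … = 11.5499
population σ = √(11.5499 / 8) = √1.4437 = 1.2015%
VaR = −(r̄ − z·σ) = −(1.2588 − 1.645 × 1.2015) = −(-0.7177) = 0.7177%

0.72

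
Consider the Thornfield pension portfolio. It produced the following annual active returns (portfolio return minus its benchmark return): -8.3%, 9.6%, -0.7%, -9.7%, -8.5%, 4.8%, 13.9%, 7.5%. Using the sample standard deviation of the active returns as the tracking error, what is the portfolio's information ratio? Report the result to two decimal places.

0.12

r̄ = (-8.3 + 9.6 − 0.7 − 9.7 − 8.5 + 4.8 + 13.9 + 7.5) / 8 = 1.0750%
Σ(r − r̄)² = (-8.3 − 1.0750)² + (9.6 − 1.0750)² + … = 591.1350
sample σ = √(591.1350 / 7) = √84.4479 = 9.1896%
IR = r̄ / tracking error = 1.0750 / 9.1896 = 0.1170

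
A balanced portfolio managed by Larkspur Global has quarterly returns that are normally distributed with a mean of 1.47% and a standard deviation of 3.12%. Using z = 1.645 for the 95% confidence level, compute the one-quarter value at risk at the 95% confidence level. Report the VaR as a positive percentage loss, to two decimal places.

VaR (as % loss) = −(μ − z·σ) = −(1.47% − 1.645 × 3.12%) = −(-3.6624%) = 3.6624%

3.66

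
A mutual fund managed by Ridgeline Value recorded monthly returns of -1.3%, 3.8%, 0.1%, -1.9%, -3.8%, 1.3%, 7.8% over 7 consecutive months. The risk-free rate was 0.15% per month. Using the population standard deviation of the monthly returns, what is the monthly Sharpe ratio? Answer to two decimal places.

r̄ = (-1.3 + 3.8 + 0.1 − 1.9 − 3.8 + 1.3 + 7.8) / 7 = 6.00 / 7 = 0.8571%
Σ(r − r̄)² = (-1.3 − 0.8571)² + (3.8 − 0.8571)² + … = 91.5771
population σ = √(91.5771 / 7) = √13.0824 = 3.6170%
Sharpe = (r̄ − rf) / σ = (0.8571 − 0.15) / 3.6170 = 0.7071 / 3.6170 = 0.1955

0.20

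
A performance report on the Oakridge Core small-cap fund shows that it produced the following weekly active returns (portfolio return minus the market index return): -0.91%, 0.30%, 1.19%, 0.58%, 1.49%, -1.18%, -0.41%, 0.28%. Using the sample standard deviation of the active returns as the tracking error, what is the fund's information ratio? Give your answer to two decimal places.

μ = (-0.91 + 0.3 + 1.19 + 0.58 + 1.49 − 1.18 − 0.41 + 0.28) / 8 = 0.1675%
Sample σ = √[Σ(r − μ)² / 7] = √[6.3052 / 7] = √0.9007 = 0.9491%
IR = μ / tracking error = 0.1675 / 0.9491 = 0.1765

0.18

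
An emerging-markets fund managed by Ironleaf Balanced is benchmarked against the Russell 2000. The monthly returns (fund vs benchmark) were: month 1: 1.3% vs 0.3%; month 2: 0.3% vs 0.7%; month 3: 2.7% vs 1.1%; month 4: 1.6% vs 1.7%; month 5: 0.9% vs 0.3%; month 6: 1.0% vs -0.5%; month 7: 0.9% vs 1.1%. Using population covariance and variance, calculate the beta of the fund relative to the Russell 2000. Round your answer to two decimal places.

r̄p = 1.2429%,  r̄m = 0.6714%
Cov = Σ(rp − r̄p)(rm − r̄m) / 7 = 0.1727
Var(rm) = Σ(rm − r̄m)² / 7 = 0.4392
β = Cov / Var = 0.1727 / 0.4392 = 0.3932

0.39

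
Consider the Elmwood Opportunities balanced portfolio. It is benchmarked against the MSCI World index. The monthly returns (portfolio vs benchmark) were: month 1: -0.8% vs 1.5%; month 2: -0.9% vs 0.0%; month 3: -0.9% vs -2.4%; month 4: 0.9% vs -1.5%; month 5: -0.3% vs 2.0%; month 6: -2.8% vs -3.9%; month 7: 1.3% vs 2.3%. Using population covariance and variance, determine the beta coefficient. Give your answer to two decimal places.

r̄p = -0.5000%,  r̄m = -0.2857%
Cov = Σ(rp − r̄p)(rm − r̄m) / 7 = 1.7029
Var(rm) = Σ(rm − r̄m)² / 7 = 4.8841
β = Cov / Var = 1.7029 / 4.8841 = 0.3487

0.35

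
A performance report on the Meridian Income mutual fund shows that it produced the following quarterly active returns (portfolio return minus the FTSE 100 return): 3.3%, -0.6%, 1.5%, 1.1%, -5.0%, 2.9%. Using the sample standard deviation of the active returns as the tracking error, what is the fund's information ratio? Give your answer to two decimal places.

0.18

Mean return r̄ = 3.20 / 6 = 0.5333%
Sample std dev = √[46.4133 / 5] = 3.0467%
IR = r̄ / tracking error = 0.5333 / 3.0467 = 0.1750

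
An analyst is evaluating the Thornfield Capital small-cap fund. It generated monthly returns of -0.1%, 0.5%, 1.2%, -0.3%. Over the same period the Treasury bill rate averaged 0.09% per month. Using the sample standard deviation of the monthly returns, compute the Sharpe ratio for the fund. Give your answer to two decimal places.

μ = (-0.1 + 0.5 + 1.2 − 0.3) / 4 = 1.30 / 4 = 0.3250%
Σ(r − μ)² = (-0.1 − 0.3250)² + (0.5 − 0.3250)² + (1.2 − 0.3250)² + … = 1.3675
sample σ = √(1.3675 / 3) = √0.4558 = 0.6751%
Sharpe = (μ − rf) / σ = (0.3250 − 0.09) / 0.6751 = 0.2350 / 0.6751 = 0.3481

0.35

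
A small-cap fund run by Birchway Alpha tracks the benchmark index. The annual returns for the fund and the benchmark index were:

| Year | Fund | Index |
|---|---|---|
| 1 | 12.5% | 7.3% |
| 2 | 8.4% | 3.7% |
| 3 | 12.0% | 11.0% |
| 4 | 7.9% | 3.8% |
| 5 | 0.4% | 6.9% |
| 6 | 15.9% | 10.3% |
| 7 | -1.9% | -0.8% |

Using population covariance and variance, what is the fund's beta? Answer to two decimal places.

r̄p = 7.8857%,  r̄m = 6.0286%
Cov = Σ(rp − r̄p)(rm − r̄m) / 7 = 17.0890
Var(rm) = Σ(rm − r̄m)² / 7 = 14.6220
β = Cov / Var = 17.0890 / 14.6220 = 1.1687

1.17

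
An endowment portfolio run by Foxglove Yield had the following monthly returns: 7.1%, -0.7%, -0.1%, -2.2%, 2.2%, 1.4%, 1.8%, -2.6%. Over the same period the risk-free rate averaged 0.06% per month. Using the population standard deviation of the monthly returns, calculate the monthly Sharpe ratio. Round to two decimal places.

0.28

μ = (7.1 − 0.7 − 0.1 − 2.2 + 2.2 + 1.4 + 1.8 − 2.6) / 8 = 6.90 / 8 = 0.8625%
Σ(r − μ)² = (7.1 − 0.8625)² + (-0.7 − 0.8625)² + … = 66.5988
population σ = √(66.5988 / 8) = √8.3249 = 2.8853%
Sharpe = (μ − rf) / σ = (0.8625 − 0.06) / 2.8853 = 0.8025 / 2.8853 = 0.2781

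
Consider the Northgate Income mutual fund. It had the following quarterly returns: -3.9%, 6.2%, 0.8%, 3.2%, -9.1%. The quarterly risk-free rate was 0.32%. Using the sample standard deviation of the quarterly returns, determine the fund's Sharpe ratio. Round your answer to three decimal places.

-0.146

μ = (-3.9 + 6.2 + 0.8 + 3.2 − 9.1) / 5 = -0.5600%
Σ(r − μ)² = (-3.9 − (-0.5600))² + (6.2 − (-0.5600))² + … = 145.7720
σ = √[145.7720 / 4] = 6.0368%
Sharpe = (μ − rf) / σ = (-0.5600 − 0.32) / 6.0368 = -0.8800 / 6.0368 = -0.1458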